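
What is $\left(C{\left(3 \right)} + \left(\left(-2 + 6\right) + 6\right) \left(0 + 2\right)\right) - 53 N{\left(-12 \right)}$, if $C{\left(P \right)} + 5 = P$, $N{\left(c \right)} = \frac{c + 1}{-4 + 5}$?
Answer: $601$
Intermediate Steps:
$N{\left(c \right)} = 1 + c$ ($N{\left(c \right)} = \frac{1 + c}{1} = \left(1 + c\right) 1 = 1 + c$)
$C{\left(P \right)} = -5 + P$
$\left(C{\left(3 \right)} + \left(\left(-2 + 6\right) + 6\right) \left(0 + 2\right)\right) - 53 N{\left(-12 \right)} = \left(\left(-5 + 3\right) + \left(\left(-2 + 6\right) + 6\right) \left(0 + 2\right)\right) - 53 \left(1 - 12\right) = \left(-2 + \left(4 + 6\right) 2\right) - -583 = \left(-2 + 10 \cdot 2\right) + 583 = \left(-2 + 20\right) + 583 = 18 + 583 = 601$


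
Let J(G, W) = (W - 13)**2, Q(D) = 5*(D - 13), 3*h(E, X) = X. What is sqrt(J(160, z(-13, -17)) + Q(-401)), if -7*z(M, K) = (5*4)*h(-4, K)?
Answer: I*sqrt(908381)/21 ≈ 45.385*I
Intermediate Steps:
h(E, X) = X/3
z(M, K) = -20*K/21 (z(M, K) = -5*4*K/3/7 = -20*K/3/7 = -20*K/21)
Q(D) = -65 + 5*D (Q(D) = 5*(-13 + D) = -65 + 5*D)
J(G, W) = (-13 + W)**2
sqrt(J(160, z(-13, -17)) + Q(-401)) = sqrt((-13 - 20/21*(-17))**2 + (-65 + 5*(-401))) = sqrt((-13 + 340/21)**2 + (-65 - 2005)) = sqrt((67/21)**2 - 2070) = sqrt(4489/441 - 2070) = sqrt(-908381/441) = I*sqrt(908381)/21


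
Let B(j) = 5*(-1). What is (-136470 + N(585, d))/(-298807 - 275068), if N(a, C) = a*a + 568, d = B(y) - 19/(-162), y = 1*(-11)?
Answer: -206323/573875 ≈ -0.35953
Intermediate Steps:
y = -11
B(j) = -5
d = -791/162 (d = -5 - 19/(-162) = -5 - 19*(-1)/162 = -5 - 1*(-19/162) = -5 + 19/162 = -791/162 ≈ -4.8827)
N(a, C) = 568 + a² (N(a, C) = a² + 568 = 568 + a²)
(-136470 + N(585, d))/(-298807 - 275068) = (-136470 + (568 + 585²))/(-298807 - 275068) = (-136470 + (568 + 342225))/(-573875) = (-136470 + 342793)*(-1/573875) = 206323*(-1/573875) = -206323/573875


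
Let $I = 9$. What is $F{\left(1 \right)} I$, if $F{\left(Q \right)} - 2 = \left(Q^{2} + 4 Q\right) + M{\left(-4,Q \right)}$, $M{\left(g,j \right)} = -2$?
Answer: $45$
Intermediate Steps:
$F{\left(Q \right)} = Q^{2} + 4 Q$ ($F{\left(Q \right)} = 2 - \left(2 - Q^{2} - 4 Q\right) = 2 + \left(-2 + Q^{2} + 4 Q\right) = Q^{2} + 4 Q$)
$F{\left(1 \right)} I = 1 \left(4 + 1\right) 9 = 1 \cdot 5 \cdot 9 = 5 \cdot 9 = 45$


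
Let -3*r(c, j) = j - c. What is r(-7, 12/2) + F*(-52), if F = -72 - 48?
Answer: 18707/3 ≈ 6235.7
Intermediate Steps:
F = -120
r(c, j) = -j/3 + c/3 (r(c, j) = -(j - c)/3 = -j/3 + c/3)
r(-7, 12/2) + F*(-52) = (-4/2 + (1/3)*(-7)) - 120*(-52) = (-4/2 - 7/3) + 6240 = (-1/3*6 - 7/3) + 6240 = (-2 - 7/3) + 6240 = -13/3 + 6240 = 18707/3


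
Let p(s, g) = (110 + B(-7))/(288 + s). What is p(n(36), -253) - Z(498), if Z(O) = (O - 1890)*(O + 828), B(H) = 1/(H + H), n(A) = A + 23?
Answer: 8966859075/4858 ≈ 1.8458e+6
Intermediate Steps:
n(A) = 23 + A
B(H) = 1/(2*H)
Z(O) = (-1890 + O)*(828 + O)
p(s, g) = 1539/(14*(288 + s)) (p(s, g) = (110 + (1/2)/(-7))/(288 + s) = (110 + (1/2)*(-1/7))/(288 + s) = (110 - 1/14)/(288 + s) = 1539/(14*(288 + s)))
p(n(36), -253) - Z(498) = 1539/(14*(288 + (23 + 36))) - (-1564920 + 498**2 - 1062*498) = 1539/(14*(288 + 59)) - (-1564920 + 248004 - 528876) = (1539/14)/347 - 1*(-1845792) = (1539/14)*(1/347) + 1845792 = 1539/4858 + 1845792 = 8966859075/4858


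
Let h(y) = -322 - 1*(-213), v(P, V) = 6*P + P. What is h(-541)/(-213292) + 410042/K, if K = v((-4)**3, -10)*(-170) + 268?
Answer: 21866752229/4075370244 ≈ 5.3656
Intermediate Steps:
v(P, V) = 7*P
K = 76428 (K = (7*(-4)**3)*(-170) + 268 = (7*(-64))*(-170) + 268 = -448*(-170) + 268 = 76160 + 268 = 76428)
h(y) = -109 (h(y) = -322 + 213 = -109)
h(-541)/(-213292) + 410042/K = -109/(-213292) + 410042/76428 = -109*(-1/213292) + 410042*(1/76428) = 109/213292 + 205021/38214 = 21866752229/4075370244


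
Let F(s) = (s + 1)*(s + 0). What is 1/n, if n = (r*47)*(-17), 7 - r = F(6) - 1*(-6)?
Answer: 1/32759 ≈ 3.0526e-5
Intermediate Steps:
F(s) = s*(1 + s) (F(s) = (1 + s)*s = s*(1 + s))
r = -41 (r = 7 - (6*(1 + 6) - 1*(-6)) = 7 - (6*7 + 6) = 7 - (42 + 6) = 7 - 1*48 = 7 - 48 = -41)
n = 32759 (n = -41*47*(-17) = -1927*(-17) = 32759)
1/n = 1/32759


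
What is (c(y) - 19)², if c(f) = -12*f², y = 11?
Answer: 2163841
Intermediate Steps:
(c(y) - 19)² = (-12*11² - 19)² = (-12*121 - 19)² = (-1452 - 19)² = (-1471)² = 2163841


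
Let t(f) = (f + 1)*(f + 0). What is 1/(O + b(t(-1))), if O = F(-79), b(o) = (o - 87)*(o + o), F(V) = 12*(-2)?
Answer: -1/24 ≈ -0.041667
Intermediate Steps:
F(V) = -24
t(f) = f*(1 + f) (t(f) = (1 + f)*f = f*(1 + f))
b(o) = 2*o*(-87 + o) (b(o) = (-87 + o)*(2*o) = 2*o*(-87 + o))
O = -24
1/(O + b(t(-1))) = 1/(-24 + 2*(-(1 - 1))*(-87 - (1 - 1))) = 1/(-24 + 2*(-1*0)*(-87 - 1*0)) = 1/(-24 + 2*0*(-87 + 0)) = 1/(-24 + 2*0*(-87)) = 1/(-24 + 0) = 1/(-24) = -1/24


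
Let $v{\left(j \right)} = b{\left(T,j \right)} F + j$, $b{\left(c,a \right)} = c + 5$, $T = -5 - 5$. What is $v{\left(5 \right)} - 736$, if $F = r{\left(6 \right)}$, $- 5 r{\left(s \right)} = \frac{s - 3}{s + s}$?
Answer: $- \frac{2923}{4} \approx -730.75$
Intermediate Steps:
$T = -10$ ($T = -5 - 5 = -10$)
$b{\left(c,a \right)} = 5 + c$
$r{\left(s \right)} = - \frac{-3 + s}{10 s}$ ($r{\left(s \right)} = - \frac{\left(s - 3\right) \frac{1}{s + s}}{5} = - \frac{\left(-3 + s\right) \frac{1}{2 s}}{5} = - \frac{\frac{1}{2} \frac{1}{s} \left(-3 + s\right)}{5} = - \frac{-3 + s}{10 s}$)
$F = - \frac{1}{20}$ ($F = \frac{3 - 6}{10 \cdot 6} = \frac{1}{10} \cdot \frac{1}{6} \left(3 - 6\right) = \frac{1}{10} \cdot \frac{1}{6} \left(-3\right) = - \frac{1}{20} \approx -0.05$)
$v{\left(j \right)} = \frac{1}{4} + j$ ($v{\left(j \right)} = \left(5 - 10\right) \left(- \frac{1}{20}\right) + j = \left(-5\right) \left(- \frac{1}{20}\right) + j = \frac{1}{4} + j$)
$v{\left(5 \right)} - 736 = \left(\frac{1}{4} + 5\right) - 736 = \frac{21}{4} - 736 = - \frac{2923}{4}$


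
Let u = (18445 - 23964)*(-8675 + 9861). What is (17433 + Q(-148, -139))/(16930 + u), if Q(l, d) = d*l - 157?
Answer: -9462/1632151 ≈ -0.0057973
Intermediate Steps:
Q(l, d) = -157 + d*l
u = -6545534 (u = -5519*1186 = -6545534)
(17433 + Q(-148, -139))/(16930 + u) = (17433 + (-157 - 139*(-148)))/(16930 - 6545534) = (17433 + (-157 + 20572))/(-6528604) = (17433 + 20415)*(-1/6528604) = 37848*(-1/6528604) = -9462/1632151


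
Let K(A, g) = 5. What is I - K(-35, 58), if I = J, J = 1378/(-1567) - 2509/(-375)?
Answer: 476728/587625 ≈ 0.81128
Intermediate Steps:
J = 3414853/587625 (J = 1378*(-1/1567) - 2509*(-1/375) = -1378/1567 + 2509/375 = 3414853/587625 ≈ 5.8113)
I = 3414853/587625 ≈ 5.8113
I - K(-35, 58) = 3414853/587625 - 1*5 = 3414853/587625 - 5 = 476728/587625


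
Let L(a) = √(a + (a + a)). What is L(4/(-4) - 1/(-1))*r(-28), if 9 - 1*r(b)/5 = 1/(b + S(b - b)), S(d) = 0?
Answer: 0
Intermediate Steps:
L(a) = √3*√a (L(a) = √(a + 2*a) = √(3*a) = √3*√a)
r(b) = 45 - 5/b (r(b) = 45 - 5/(b + 0) = 45 - 5/b)
L(4/(-4) - 1/(-1))*r(-28) = (√3*√(4/(-4) - 1/(-1)))*(45 - 5/(-28)) = (√3*√(4*(-¼) - 1*(-1)))*(45 - 5*(-1/28)) = (√3*√(-1 + 1))*(45 + 5/28) = (√3*√0)*(1265/28) = (√3*0)*(1265/28) = 0*(1265/28) = 0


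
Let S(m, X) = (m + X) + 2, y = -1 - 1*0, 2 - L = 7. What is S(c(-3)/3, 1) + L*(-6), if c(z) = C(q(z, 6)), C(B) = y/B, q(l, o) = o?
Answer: 593/18 ≈ 32.944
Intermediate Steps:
L = -5 (L = 2 - 1*7 = 2 - 7 = -5)
y = -1 (y = -1 + 0 = -1)
C(B) = -1/B
c(z) = -1/6
S(m, X) = 2 + X + m (S(m, X) = (X + m) + 2 = 2 + X + m)
S(c(-3)/3, 1) + L*(-6) = (2 + 1 - 1/6/3) - 5*(-6) = (2 + 1 - 1/6*1/3) + 30 = (2 + 1 - 1/18) + 30 = 53/18 + 30 = 593/18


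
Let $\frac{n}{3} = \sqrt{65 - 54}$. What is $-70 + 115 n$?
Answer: $-70 + 345 \sqrt{11} \approx 1074.2$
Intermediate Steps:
$n = 3 \sqrt{11}$ ($n = 3 \sqrt{65 - 54} = 3 \sqrt{11} \approx 9.9499$)
$-70 + 115 n = -70 + 115 \cdot 3 \sqrt{11} = -70 + 345 \sqrt{11}$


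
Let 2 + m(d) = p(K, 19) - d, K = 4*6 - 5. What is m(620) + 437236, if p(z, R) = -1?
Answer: 436613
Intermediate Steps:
K = 19 (K = 24 - 5 = 19)
m(d) = -3 - d (m(d) = -2 + (-1 - d) = -3 - d)
m(620) + 437236 = (-3 - 1*620) + 437236 = (-3 - 620) + 437236 = -623 + 437236 = 436613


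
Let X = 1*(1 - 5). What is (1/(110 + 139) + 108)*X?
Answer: -107572/249 ≈ -432.02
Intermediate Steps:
X = -4 (X = 1*(-4) = -4)
(1/(110 + 139) + 108)*X = (1/(110 + 139) + 108)*(-4) = (1/249 + 108)*(-4) = (26893/249)*(-4) = -107572/249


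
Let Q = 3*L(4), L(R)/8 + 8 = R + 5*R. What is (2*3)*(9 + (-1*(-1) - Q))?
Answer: -2244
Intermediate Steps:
L(R) = -64 + 48*R (L(R) = -64 + 8*(R + 5*R) = -64 + 8*(6*R) = -64 + 48*R)
Q = 384 (Q = 3*(-64 + 48*4) = 3*(-64 + 192) = 3*128 = 384)
(2*3)*(9 + (-1*(-1) - Q)) = (2*3)*(9 + (-1*(-1) - 1*384)) = 6*(9 + (1 - 384)) = 6*(9 - 383) = 6*(-374) = -2244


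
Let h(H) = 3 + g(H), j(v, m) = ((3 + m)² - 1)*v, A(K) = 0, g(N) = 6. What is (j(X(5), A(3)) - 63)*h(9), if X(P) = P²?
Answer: 1233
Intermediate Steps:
j(v, m) = v*(-1 + (3 + m)²) (j(v, m) = (-1 + (3 + m)²)*v = v*(-1 + (3 + m)²))
h(H) = 9 (h(H) = 3 + 6 = 9)
(j(X(5), A(3)) - 63)*h(9) = (5²*(-1 + (3 + 0)²) - 63)*9 = (25*(-1 + 3²) - 63)*9 = (25*(-1 + 9) - 63)*9 = (25*8 - 63)*9 = (200 - 63)*9 = 137*9 = 1233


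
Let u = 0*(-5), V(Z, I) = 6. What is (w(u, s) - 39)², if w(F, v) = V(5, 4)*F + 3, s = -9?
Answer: 1296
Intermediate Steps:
u = 0
w(F, v) = 3 + 6*F (w(F, v) = 6*F + 3 = 3 + 6*F)
(w(u, s) - 39)² = ((3 + 6*0) - 39)² = ((3 + 0) - 39)² = (3 - 39)² = (-36)² = 1296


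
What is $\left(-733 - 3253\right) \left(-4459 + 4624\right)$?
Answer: $-657690$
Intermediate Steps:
$\left(-733 - 3253\right) \left(-4459 + 4624\right) = \left(-3986\right) 165 = -657690$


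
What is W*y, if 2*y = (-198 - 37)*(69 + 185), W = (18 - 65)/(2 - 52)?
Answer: -280543/10 ≈ -28054.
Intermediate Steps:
W = 47/50 (W = -47/(-50) = -47*(-1/50) = 47/50 ≈ 0.94000)
y = -29845 (y = ((-198 - 37)*(69 + 185))/2 = (-235*254)/2 = (½)*(-59690) = -29845)
W*y = (47/50)*(-29845) = -280543/10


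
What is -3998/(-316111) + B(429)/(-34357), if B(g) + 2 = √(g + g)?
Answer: 137991508/10860625627 - √858/34357 ≈ 0.011853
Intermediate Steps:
B(g) = -2 + √2*√g (B(g) = -2 + √(g + g) = -2 + √(2*g) = -2 + √2*√g)
-3998/(-316111) + B(429)/(-34357) = -3998/(-316111) + (-2 + √2*√429)/(-34357) = -3998*(-1/316111) + (-2 + √858)*(-1/34357) = 3998/316111 + (2/34357 - √858/34357) = 137991508/10860625627 - √858/34357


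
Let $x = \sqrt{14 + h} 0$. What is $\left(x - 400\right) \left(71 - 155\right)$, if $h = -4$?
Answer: $33600$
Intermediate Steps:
$x = 0$ ($x = \sqrt{14 - 4} \cdot 0 = \sqrt{10} \cdot 0 = 0$)
$\left(x - 400\right) \left(71 - 155\right) = \left(0 - 400\right) \left(71 - 155\right) = \left(-400\right) \left(-84\right) = 33600$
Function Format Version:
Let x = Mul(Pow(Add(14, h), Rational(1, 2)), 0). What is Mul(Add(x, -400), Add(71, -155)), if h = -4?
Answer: 33600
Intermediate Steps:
x = 0 (x = Mul(Pow(Add(14, -4), Rational(1, 2)), 0) = Mul(Pow(10, Rational(1, 2)), 0) = 0)
Mul(Add(x, -400), Add(71, -155)) = Mul(Add(0, -400), Add(71, -155)) = Mul(-400, -84) = 33600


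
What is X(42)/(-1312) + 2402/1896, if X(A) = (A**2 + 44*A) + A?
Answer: -236035/155472 ≈ -1.5182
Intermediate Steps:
X(A) = A**2 + 45*A
X(42)/(-1312) + 2402/1896 = (42*(45 + 42))/(-1312) + 2402/1896 = (42*87)*(-1/1312) + 2402*(1/1896) = 3654*(-1/1312) + 1201/948 = -1827/656 + 1201/948 = -236035/155472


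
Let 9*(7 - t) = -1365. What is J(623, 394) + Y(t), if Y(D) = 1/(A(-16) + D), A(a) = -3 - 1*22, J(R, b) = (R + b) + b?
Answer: 565814/401 ≈ 1411.0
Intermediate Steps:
J(R, b) = R + 2*b
t = 476/3 (t = 7 - ⅑*(-1365) = 7 + 455/3 = 476/3 ≈ 158.67)
A(a) = -25 (A(a) = -3 - 22 = -25)
Y(D) = 1/(-25 + D)
J(623, 394) + Y(t) = (623 + 2*394) + 1/(-25 + 476/3) = (623 + 788) + 1/(401/3) = 1411 + 3/401 = 565814/401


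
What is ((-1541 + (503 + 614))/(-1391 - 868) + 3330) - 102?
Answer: 7292476/2259 ≈ 3228.2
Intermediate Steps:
((-1541 + (503 + 614))/(-1391 - 868) + 3330) - 102 = ((-1541 + 1117)/(-2259) + 3330) - 102 = (-424*(-1/2259) + 3330) - 102 = (424/2259 + 3330) - 102 = 7522894/2259 - 102 = 7292476/2259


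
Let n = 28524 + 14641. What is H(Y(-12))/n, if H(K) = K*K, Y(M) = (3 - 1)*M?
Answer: 576/43165 ≈ 0.013344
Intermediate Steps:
Y(M) = 2*M
H(K) = K²
n = 43165
H(Y(-12))/n = (2*(-12))²/43165 = (-24)²*(1/43165) = 576*(1/43165) = 576/43165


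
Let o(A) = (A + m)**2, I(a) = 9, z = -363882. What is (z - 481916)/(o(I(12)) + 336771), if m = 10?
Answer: -422899/168566 ≈ -2.5088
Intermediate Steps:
o(A) = (10 + A)**2 (o(A) = (A + 10)**2 = (10 + A)**2)
(z - 481916)/(o(I(12)) + 336771) = (-363882 - 481916)/((10 + 9)**2 + 336771) = -845798/(19**2 + 336771) = -845798/(361 + 336771) = -845798/337132 = -845798*1/337132 = -422899/168566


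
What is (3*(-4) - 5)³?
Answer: -4913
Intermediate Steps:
(3*(-4) - 5)³ = (-12 - 5)³ = (-17)³ = -4913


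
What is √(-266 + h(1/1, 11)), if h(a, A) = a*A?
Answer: I*√255 ≈ 15.969*I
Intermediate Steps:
h(a, A) = A*a
√(-266 + h(1/1, 11)) = √(-266 + 11/1) = √(-266 + 11*1) = √(-266 + 11) = √(-255) = I*√255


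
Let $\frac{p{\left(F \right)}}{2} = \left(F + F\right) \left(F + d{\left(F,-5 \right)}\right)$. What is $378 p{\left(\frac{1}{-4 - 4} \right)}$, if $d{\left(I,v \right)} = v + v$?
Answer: $\frac{15309}{8} \approx 1913.6$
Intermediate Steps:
$d{\left(I,v \right)} = 2 v$
$p{\left(F \right)} = 4 F \left(-10 + F\right)$ ($p{\left(F \right)} = 2 \left(F + F\right) \left(F + 2 \left(-5\right)\right) = 2 \cdot 2 F \left(F - 10\right) = 2 \cdot 2 F \left(-10 + F\right) = 4 F \left(-10 + F\right)$)
$378 p{\left(\frac{1}{-4 - 4} \right)} = 378 \frac{4 \left(-10 + \frac{1}{-4 - 4}\right)}{-4 - 4} = 378 \frac{4 \left(-10 + \frac{1}{-8}\right)}{-8} = 378 \cdot 4 \left(- \frac{1}{8}\right) \left(-10 - \frac{1}{8}\right) = 378 \cdot 4 \left(- \frac{1}{8}\right) \left(- \frac{81}{8}\right) = 378 \cdot \frac{81}{16} = \frac{15309}{8}$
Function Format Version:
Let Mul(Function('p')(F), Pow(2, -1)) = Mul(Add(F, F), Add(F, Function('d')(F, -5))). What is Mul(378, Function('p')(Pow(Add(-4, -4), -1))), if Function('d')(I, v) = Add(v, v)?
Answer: Rational(15309, 8) ≈ 1913.6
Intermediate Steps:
Function('d')(I, v) = Mul(2, v)
Function('p')(F) = Mul(4, F, Add(-10, F)) (Function('p')(F) = Mul(2, Mul(Add(F, F), Add(F, Mul(2, -5)))) = Mul(2, Mul(Mul(2, F), Add(F, -10))) = Mul(2, Mul(Mul(2, F), Add(-10, F))) = Mul(2, Mul(2, F, Add(-10, F))) = Mul(4, F, Add(-10, F)))
Mul(378, Function('p')(Pow(Add(-4, -4), -1))) = Mul(378, Mul(4, Pow(Add(-4, -4), -1), Add(-10, Pow(Add(-4, -4), -1)))) = Mul(378, Mul(4, Pow(-8, -1), Add(-10, Pow(-8, -1)))) = Mul(378, Mul(4, Rational(-1, 8), Add(-10, Rational(-1, 8)))) = Mul(378, Mul(4, Rational(-1, 8), Rational(-81, 8))) = Mul(378, Rational(81, 16)) = Rational(15309, 8)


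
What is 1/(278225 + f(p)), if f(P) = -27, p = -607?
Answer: 1/278198 ≈ 3.5946e-6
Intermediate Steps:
1/(278225 + f(p)) = 1/(278225 - 27) = 1/278198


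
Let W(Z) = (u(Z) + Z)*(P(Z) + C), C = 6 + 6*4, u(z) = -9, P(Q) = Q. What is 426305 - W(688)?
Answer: -61217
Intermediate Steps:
C = 30 (C = 6 + 24 = 30)
W(Z) = (-9 + Z)*(30 + Z) (W(Z) = (-9 + Z)*(Z + 30) = (-9 + Z)*(30 + Z))
426305 - W(688) = 426305 - (-270 + 688² + 21*688) = 426305 - (-270 + 473344 + 14448) = 426305 - 1*487522 = 426305 - 487522 = -61217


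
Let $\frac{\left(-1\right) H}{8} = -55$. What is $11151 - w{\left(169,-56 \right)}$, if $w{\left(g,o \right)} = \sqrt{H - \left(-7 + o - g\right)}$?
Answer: $11151 - 4 \sqrt{42} \approx 11125.0$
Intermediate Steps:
$H = 440$ ($H = \left(-8\right) \left(-55\right) = 440$)
$w{\left(g,o \right)} = \sqrt{447 + g - o}$ ($w{\left(g,o \right)} = \sqrt{440 - \left(-7 + o - g\right)} = \sqrt{440 + \left(7 + g - o\right)} = \sqrt{447 + g - o}$)
$11151 - w{\left(169,-56 \right)} = 11151 - \sqrt{447 + 169 - -56} = 11151 - \sqrt{447 + 169 + 56} = 11151 - \sqrt{672} = 11151 - 4 \sqrt{42}$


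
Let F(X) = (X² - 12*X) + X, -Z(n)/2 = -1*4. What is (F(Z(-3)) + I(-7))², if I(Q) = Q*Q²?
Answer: 134689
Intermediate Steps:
Z(n) = 8 (Z(n) = -(-2)*4 = -2*(-4) = 8)
F(X) = X² - 11*X
I(Q) = Q³
(F(Z(-3)) + I(-7))² = (8*(-11 + 8) + (-7)³)² = (8*(-3) - 343)² = (-24 - 343)² = (-367)² = 134689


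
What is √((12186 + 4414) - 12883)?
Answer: 3*√413 ≈ 60.967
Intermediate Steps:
√((12186 + 4414) - 12883) = √(16600 - 12883) = √3717 = 3*√413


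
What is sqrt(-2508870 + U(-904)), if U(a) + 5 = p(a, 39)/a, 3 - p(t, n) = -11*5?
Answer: 3*I*sqrt(14238144753)/226 ≈ 1583.9*I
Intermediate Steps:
p(t, n) = 58 (p(t, n) = 3 - (-11)*5 = 3 - 1*(-55) = 3 + 55 = 58)
U(a) = -5 + 58/a
sqrt(-2508870 + U(-904)) = sqrt(-2508870 + (-5 + 58/(-904))) = sqrt(-2508870 + (-5 + 58*(-1/904))) = sqrt(-2508870 + (-5 - 29/452)) = sqrt(-2508870 - 2289/452) = sqrt(-1134011529/452) = 3*I*sqrt(14238144753)/226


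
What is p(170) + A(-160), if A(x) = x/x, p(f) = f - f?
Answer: 1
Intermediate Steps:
p(f) = 0
A(x) = 1
p(170) + A(-160) = 0 + 1 = 1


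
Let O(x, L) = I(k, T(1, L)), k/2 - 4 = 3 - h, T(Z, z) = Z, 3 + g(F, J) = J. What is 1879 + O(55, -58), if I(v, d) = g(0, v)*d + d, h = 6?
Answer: 1879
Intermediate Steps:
g(F, J) = -3 + J
k = 2 (k = 8 + 2*(3 - 1*6) = 8 + 2*(3 - 6) = 8 + 2*(-3) = 8 - 6 = 2)
I(v, d) = d + d*(-3 + v) (I(v, d) = (-3 + v)*d + d = d*(-3 + v) + d = d + d*(-3 + v))
O(x, L) = 0 (O(x, L) = 1*(-2 + 2) = 1*0 = 0)
1879 + O(55, -58) = 1879 + 0 = 1879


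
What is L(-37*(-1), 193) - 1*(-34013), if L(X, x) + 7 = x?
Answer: 34199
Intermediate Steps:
L(X, x) = -7 + x
L(-37*(-1), 193) - 1*(-34013) = (-7 + 193) - 1*(-34013) = 186 + 34013 = 34199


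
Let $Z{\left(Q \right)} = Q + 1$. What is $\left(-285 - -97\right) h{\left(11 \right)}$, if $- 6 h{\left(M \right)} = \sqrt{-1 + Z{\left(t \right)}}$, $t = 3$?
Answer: $\frac{94 \sqrt{3}}{3} \approx 54.271$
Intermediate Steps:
$Z{\left(Q \right)} = 1 + Q$
$h{\left(M \right)} = - \frac{\sqrt{3}}{6}$ ($h{\left(M \right)} = - \frac{\sqrt{-1 + \left(1 + 3\right)}}{6} = - \frac{\sqrt{-1 + 4}}{6} = - \frac{\sqrt{3}}{6}$)
$\left(-285 - -97\right) h{\left(11 \right)} = \left(-285 - -97\right) \left(- \frac{\sqrt{3}}{6}\right) = \left(-285 + 97\right) \left(- \frac{\sqrt{3}}{6}\right) = - 188 \left(- \frac{\sqrt{3}}{6}\right) = \frac{94 \sqrt{3}}{3}$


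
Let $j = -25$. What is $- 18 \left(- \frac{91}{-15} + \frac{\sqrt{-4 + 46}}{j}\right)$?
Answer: $- \frac{546}{5} + \frac{18 \sqrt{42}}{25} \approx -104.53$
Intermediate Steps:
$- 18 \left(- \frac{91}{-15} + \frac{\sqrt{-4 + 46}}{j}\right) = - 18 \left(- \frac{91}{-15} + \frac{\sqrt{-4 + 46}}{-25}\right) = - 18 \left(\left(-91\right) \left(- \frac{1}{15}\right) + \sqrt{42} \left(- \frac{1}{25}\right)\right) = - 18 \left(\frac{91}{15} - \frac{\sqrt{42}}{25}\right) = - \frac{546}{5} + \frac{18 \sqrt{42}}{25}$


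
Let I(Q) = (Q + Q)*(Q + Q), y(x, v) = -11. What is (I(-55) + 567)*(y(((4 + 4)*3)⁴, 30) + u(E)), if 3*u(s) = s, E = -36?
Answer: -291341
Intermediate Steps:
u(s) = s/3
I(Q) = 4*Q² (I(Q) = (2*Q)*(2*Q) = 4*Q²)
(I(-55) + 567)*(y(((4 + 4)*3)⁴, 30) + u(E)) = (4*(-55)² + 567)*(-11 + (⅓)*(-36)) = (4*3025 + 567)*(-11 - 12) = (12100 + 567)*(-23) = 12667*(-23) = -291341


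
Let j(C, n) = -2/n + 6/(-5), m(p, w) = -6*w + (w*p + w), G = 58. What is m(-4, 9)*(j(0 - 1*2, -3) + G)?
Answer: -23274/5 ≈ -4654.8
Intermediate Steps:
m(p, w) = -5*w + p*w (m(p, w) = -6*w + (p*w + w) = -6*w + (w + p*w) = -5*w + p*w)
j(C, n) = -6/5 - 2/n (j(C, n) = -2/n + 6*(-⅕) = -2/n - 6/5 = -6/5 - 2/n)
m(-4, 9)*(j(0 - 1*2, -3) + G) = (9*(-5 - 4))*((-6/5 - 2/(-3)) + 58) = (9*(-9))*((-6/5 - 2*(-⅓)) + 58) = -81*((-6/5 + ⅔) + 58) = -81*(-8/15 + 58) = -81*862/15 = -23274/5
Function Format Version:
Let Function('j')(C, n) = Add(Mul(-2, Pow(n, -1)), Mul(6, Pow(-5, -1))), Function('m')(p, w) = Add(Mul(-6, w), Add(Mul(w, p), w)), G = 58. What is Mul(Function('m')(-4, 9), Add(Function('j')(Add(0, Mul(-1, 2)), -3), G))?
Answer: Rational(-23274, 5) ≈ -4654.8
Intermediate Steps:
Function('m')(p, w) = Add(Mul(-5, w), Mul(p, w)) (Function('m')(p, w) = Add(Mul(-6, w), Add(Mul(p, w), w)) = Add(Mul(-6, w), Add(w, Mul(p, w))) = Add(Mul(-5, w), Mul(p, w)))
Function('j')(C, n) = Add(Rational(-6, 5), Mul(-2, Pow(n, -1))) (Function('j')(C, n) = Add(Mul(-2, Pow(n, -1)), Mul(6, Rational(-1, 5))) = Add(Mul(-2, Pow(n, -1)), Rational(-6, 5)) = Add(Rational(-6, 5), Mul(-2, Pow(n, -1))))
Mul(Function('m')(-4, 9), Add(Function('j')(Add(0, Mul(-1, 2)), -3), G)) = Mul(Mul(9, Add(-5, -4)), Add(Add(Rational(-6, 5), Mul(-2, Pow(-3, -1))), 58)) = Mul(Mul(9, -9), Add(Add(Rational(-6, 5), Mul(-2, Rational(-1, 3))), 58)) = Mul(-81, Add(Add(Rational(-6, 5), Rational(2, 3)), 58)) = Mul(-81, Add(Rational(-8, 15), 58)) = Mul(-81, Rational(862, 15)) = Rational(-23274, 5)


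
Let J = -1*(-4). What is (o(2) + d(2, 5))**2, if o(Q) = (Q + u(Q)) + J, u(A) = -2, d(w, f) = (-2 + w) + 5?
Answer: 81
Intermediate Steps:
J = 4
d(w, f) = 3 + w
o(Q) = 2 + Q (o(Q) = (Q - 2) + 4 = (-2 + Q) + 4 = 2 + Q)
(o(2) + d(2, 5))**2 = ((2 + 2) + (3 + 2))**2 = (4 + 5)**2 = 9**2 = 81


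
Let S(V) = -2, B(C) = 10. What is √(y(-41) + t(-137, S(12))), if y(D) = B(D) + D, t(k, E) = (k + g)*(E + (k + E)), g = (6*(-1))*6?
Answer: √24362 ≈ 156.08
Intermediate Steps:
g = -36 (g = -6*6 = -36)
t(k, E) = (-36 + k)*(k + 2*E) (t(k, E) = (k - 36)*(E + (k + E)) = (-36 + k)*(E + (E + k)) = (-36 + k)*(k + 2*E))
y(D) = 10 + D
√(y(-41) + t(-137, S(12))) = √((10 - 41) + ((-137)² - 72*(-2) - 36*(-137) + 2*(-2)*(-137))) = √(-31 + (18769 + 144 + 4932 + 548)) = √(-31 + 24393) = √24362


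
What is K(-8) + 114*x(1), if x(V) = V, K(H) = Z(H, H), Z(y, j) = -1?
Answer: 113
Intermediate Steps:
K(H) = -1
K(-8) + 114*x(1) = -1 + 114*1 = -1 + 114 = 113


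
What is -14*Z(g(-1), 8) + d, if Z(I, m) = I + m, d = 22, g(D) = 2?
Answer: -118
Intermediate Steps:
-14*Z(g(-1), 8) + d = -14*(2 + 8) + 22 = -14*10 + 22 = -140 + 22 = -118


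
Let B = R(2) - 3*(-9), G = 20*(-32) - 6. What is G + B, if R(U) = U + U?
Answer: -615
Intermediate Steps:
R(U) = 2*U
G = -646 (G = -640 - 6 = -646)
B = 31 (B = 2*2 - 3*(-9) = 4 + 27 = 31)
G + B = -646 + 31 = -615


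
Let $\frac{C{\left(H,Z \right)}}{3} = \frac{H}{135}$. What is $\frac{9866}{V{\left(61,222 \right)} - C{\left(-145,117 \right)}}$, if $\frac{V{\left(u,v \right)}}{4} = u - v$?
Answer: $- \frac{88794}{5767} \approx -15.397$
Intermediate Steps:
$V{\left(u,v \right)} = - 4 v + 4 u$ ($V{\left(u,v \right)} = 4 \left(u - v\right) = - 4 v + 4 u$)
$C{\left(H,Z \right)} = \frac{H}{45}$ ($C{\left(H,Z \right)} = 3 \frac{H}{135} = \frac{H}{45}$)
$\frac{9866}{V{\left(61,222 \right)} - C{\left(-145,117 \right)}} = \frac{9866}{\left(\left(-4\right) 222 + 4 \cdot 61\right) - \frac{1}{45} \left(-145\right)} = \frac{9866}{\left(-888 + 244\right) - - \frac{29}{9}} = \frac{9866}{-644 + \frac{29}{9}} = \frac{9866}{- \frac{5767}{9}} = 9866 \left(- \frac{9}{5767}\right) = - \frac{88794}{5767}$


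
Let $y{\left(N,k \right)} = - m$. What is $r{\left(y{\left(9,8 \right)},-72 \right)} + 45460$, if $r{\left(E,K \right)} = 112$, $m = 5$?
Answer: $45572$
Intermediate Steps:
$y{\left(N,k \right)} = -5$ ($y{\left(N,k \right)} = \left(-1\right) 5 = -5$)
$r{\left(y{\left(9,8 \right)},-72 \right)} + 45460 = 112 + 45460 = 45572$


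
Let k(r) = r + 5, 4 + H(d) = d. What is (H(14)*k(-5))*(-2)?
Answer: 0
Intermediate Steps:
H(d) = -4 + d
k(r) = 5 + r
(H(14)*k(-5))*(-2) = ((-4 + 14)*(5 - 5))*(-2) = (10*0)*(-2) = 0*(-2) = 0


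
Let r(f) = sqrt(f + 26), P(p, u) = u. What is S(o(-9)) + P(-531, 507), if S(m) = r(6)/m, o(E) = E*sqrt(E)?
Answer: 507 + 4*I*sqrt(2)/27 ≈ 507.0 + 0.20951*I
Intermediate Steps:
o(E) = E**(3/2)
r(f) = sqrt(26 + f)
S(m) = 4*sqrt(2)/m (S(m) = sqrt(26 + 6)/m = sqrt(32)/m = (4*sqrt(2))/m = 4*sqrt(2)/m)
S(o(-9)) + P(-531, 507) = 4*sqrt(2)/((-9)**(3/2)) + 507 = 4*sqrt(2)/((-27*I)) + 507 = 4*sqrt(2)*(I/27) + 507 = 4*I*sqrt(2)/27 + 507 = 507 + 4*I*sqrt(2)/27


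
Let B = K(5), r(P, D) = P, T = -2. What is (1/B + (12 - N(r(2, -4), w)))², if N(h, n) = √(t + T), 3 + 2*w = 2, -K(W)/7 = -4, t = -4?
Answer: 108865/784 - 337*I*√6/14 ≈ 138.86 - 58.963*I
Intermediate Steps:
K(W) = 28 (K(W) = -7*(-4) = 28)
w = -½ (w = -3/2 + (½)*2 = -3/2 + 1 = -½ ≈ -0.50000)
N(h, n) = I*√6 (N(h, n) = √(-4 - 2) = √(-6) = I*√6)
B = 28
(1/B + (12 - N(r(2, -4), w)))² = (1/28 + (12 - I*√6))² = (337/28 - I*√6)²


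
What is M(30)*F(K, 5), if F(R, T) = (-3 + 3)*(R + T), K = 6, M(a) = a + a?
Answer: 0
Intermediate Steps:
M(a) = 2*a
F(R, T) = 0 (F(R, T) = 0*(R + T) = 0)
M(30)*F(K, 5) = (2*30)*0 = 60*0 = 0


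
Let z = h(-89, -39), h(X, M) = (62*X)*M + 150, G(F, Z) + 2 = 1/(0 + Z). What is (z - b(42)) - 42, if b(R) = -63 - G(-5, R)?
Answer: 9045583/42 ≈ 2.1537e+5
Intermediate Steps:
G(F, Z) = -2 + 1/Z (G(F, Z) = -2 + 1/(0 + Z) = -2 + 1/Z)
b(R) = -61 - 1/R (b(R) = -63 - (-2 + 1/R) = -63 + (2 - 1/R) = -61 - 1/R)
h(X, M) = 150 + 62*M*X (h(X, M) = 62*M*X + 150 = 150 + 62*M*X)
z = 215352 (z = 150 + 62*(-39)*(-89) = 150 + 215202 = 215352)
(z - b(42)) - 42 = (215352 - (-61 - 1/42)) - 42 = (215352 - 1*(-2563/42)) - 42 = (215352 + 2563/42) - 42 = 9047347/42 - 42 = 9045583/42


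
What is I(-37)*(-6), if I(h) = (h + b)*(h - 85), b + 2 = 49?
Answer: 7320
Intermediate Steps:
b = 47 (b = -2 + 49 = 47)
I(h) = (-85 + h)*(47 + h) (I(h) = (h + 47)*(h - 85) = (47 + h)*(-85 + h) = (-85 + h)*(47 + h))
I(-37)*(-6) = (-3995 + (-37)**2 - 38*(-37))*(-6) = (-3995 + 1369 + 1406)*(-6) = -1220*(-6) = 7320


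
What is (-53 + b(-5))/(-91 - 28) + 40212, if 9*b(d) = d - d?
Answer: 4785281/119 ≈ 40212.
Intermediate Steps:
b(d) = 0 (b(d) = (d - d)/9 = (1/9)*0 = 0)
(-53 + b(-5))/(-91 - 28) + 40212 = (-53 + 0)/(-91 - 28) + 40212 = -53/(-119) + 40212 = -1/119*(-53) + 40212 = 53/119 + 40212 = 4785281/119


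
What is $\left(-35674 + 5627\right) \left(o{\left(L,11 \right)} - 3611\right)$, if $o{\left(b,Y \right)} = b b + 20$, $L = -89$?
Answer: $-130103510$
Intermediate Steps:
$o{\left(b,Y \right)} = 20 + b^{2}$ ($o{\left(b,Y \right)} = b^{2} + 20 = 20 + b^{2}$)
$\left(-35674 + 5627\right) \left(o{\left(L,11 \right)} - 3611\right) = \left(-35674 + 5627\right) \left(\left(20 + \left(-89\right)^{2}\right) - 3611\right) = - 30047 \left(\left(20 + 7921\right) - 3611\right) = - 30047 \left(7941 - 3611\right) = \left(-30047\right) 4330 = -130103510$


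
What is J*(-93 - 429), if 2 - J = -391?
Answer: -205146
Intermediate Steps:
J = 393 (J = 2 - 1*(-391) = 2 + 391 = 393)
J*(-93 - 429) = 393*(-93 - 429) = 393*(-522) = -205146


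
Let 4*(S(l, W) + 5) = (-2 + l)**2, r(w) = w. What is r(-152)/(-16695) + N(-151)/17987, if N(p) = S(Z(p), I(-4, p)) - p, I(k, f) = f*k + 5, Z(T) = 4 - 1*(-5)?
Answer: 21504031/1201171860 ≈ 0.017903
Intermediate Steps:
Z(T) = 9 (Z(T) = 4 + 5 = 9)
I(k, f) = 5 + f*k
S(l, W) = -5 + (-2 + l)**2/4
N(p) = 29/4 - p (N(p) = (-5 + (-2 + 9)**2/4) - p = (-5 + (1/4)*7**2) - p = (-5 + (1/4)*49) - p = (-5 + 49/4) - p = 29/4 - p)
r(-152)/(-16695) + N(-151)/17987 = -152/(-16695) + (29/4 - 1*(-151))/17987 = -152*(-1/16695) + (29/4 + 151)*(1/17987) = 152/16695 + (633/4)*(1/17987) = 152/16695 + 633/71948 = 21504031/1201171860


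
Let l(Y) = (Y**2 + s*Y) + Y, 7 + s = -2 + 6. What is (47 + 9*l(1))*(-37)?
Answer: -1406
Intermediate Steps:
s = -3 (s = -7 + (-2 + 6) = -7 + 4 = -3)
l(Y) = Y**2 - 2*Y (l(Y) = (Y**2 - 3*Y) + Y = Y**2 - 2*Y)
(47 + 9*l(1))*(-37) = (47 + 9*(1*(-2 + 1)))*(-37) = (47 + 9*(1*(-1)))*(-37) = (47 + 9*(-1))*(-37) = (47 - 9)*(-37) = 38*(-37) = -1406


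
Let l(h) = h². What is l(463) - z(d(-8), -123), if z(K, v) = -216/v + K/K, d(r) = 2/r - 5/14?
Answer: 8789016/41 ≈ 2.1437e+5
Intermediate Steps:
d(r) = -5/14 + 2/r (d(r) = 2/r - 5*1/14 = 2/r - 5/14 = -5/14 + 2/r)
z(K, v) = 1 - 216/v (z(K, v) = -216/v + 1 = 1 - 216/v)
l(463) - z(d(-8), -123) = 463² - (-216 - 123)/(-123) = 214369 - (-1)*(-339)/123 = 214369 - 1*113/41 = 214369 - 113/41 = 8789016/41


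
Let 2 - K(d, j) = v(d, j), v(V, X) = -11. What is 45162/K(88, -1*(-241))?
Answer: 3474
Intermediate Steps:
K(d, j) = 13 (K(d, j) = 2 - 1*(-11) = 2 + 11 = 13)
45162/K(88, -1*(-241)) = 45162/13 = 45162*(1/13) = 3474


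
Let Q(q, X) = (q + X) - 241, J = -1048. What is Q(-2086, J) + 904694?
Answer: 901319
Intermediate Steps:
Q(q, X) = -241 + X + q (Q(q, X) = (X + q) - 241 = -241 + X + q)
Q(-2086, J) + 904694 = (-241 - 1048 - 2086) + 904694 = -3375 + 904694 = 901319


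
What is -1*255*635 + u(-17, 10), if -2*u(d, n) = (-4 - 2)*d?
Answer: -161976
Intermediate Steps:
u(d, n) = 3*d (u(d, n) = -(-4 - 2)*d/2 = -(-3)*d = 3*d)
-1*255*635 + u(-17, 10) = -1*255*635 + 3*(-17) = -255*635 - 51 = -161925 - 51 = -161976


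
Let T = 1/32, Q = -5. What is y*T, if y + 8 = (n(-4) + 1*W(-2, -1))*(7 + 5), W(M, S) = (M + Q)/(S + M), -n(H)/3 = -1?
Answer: 7/4 ≈ 1.7500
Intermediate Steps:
n(H) = 3 (n(H) = -3*(-1) = 3)
W(M, S) = (-5 + M)/(M + S) (W(M, S) = (M - 5)/(S + M) = (-5 + M)/(M + S))
T = 1/32 ≈ 0.031250
y = 56 (y = -8 + (3 + 1*((-5 - 2)/(-2 - 1)))*(7 + 5) = -8 + (3 + 1*(-7/(-3)))*12 = -8 + (3 + 1*(-⅓*(-7)))*12 = -8 + (3 + 1*(7/3))*12 = -8 + (3 + 7/3)*12 = -8 + (16/3)*12 = -8 + 64 = 56)
y*T = 56*(1/32) = 7/4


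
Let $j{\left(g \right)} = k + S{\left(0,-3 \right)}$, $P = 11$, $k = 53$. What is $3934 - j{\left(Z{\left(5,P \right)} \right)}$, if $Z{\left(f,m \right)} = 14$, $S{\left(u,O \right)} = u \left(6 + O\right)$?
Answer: $3881$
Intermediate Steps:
$j{\left(g \right)} = 53$ ($j{\left(g \right)} = 53 + 0 \left(6 - 3\right) = 53 + 0 \cdot 3 = 53 + 0 = 53$)
$3934 - j{\left(Z{\left(5,P \right)} \right)} = 3934 - 53 = 3881$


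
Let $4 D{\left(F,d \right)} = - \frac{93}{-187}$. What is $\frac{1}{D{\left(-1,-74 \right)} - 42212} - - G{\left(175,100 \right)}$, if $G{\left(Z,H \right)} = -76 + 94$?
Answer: $\frac{568339946}{31574483} \approx 18.0$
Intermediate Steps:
$D{\left(F,d \right)} = \frac{93}{748}$ ($D{\left(F,d \right)} = \frac{\left(-93\right) \frac{1}{-187}}{4} = \frac{\left(-93\right) \left(- \frac{1}{187}\right)}{4} = \frac{1}{4} \cdot \frac{93}{187} = \frac{93}{748}$)
$G{\left(Z,H \right)} = 18$
$\frac{1}{D{\left(-1,-74 \right)} - 42212} - - G{\left(175,100 \right)} = \frac{1}{\frac{93}{748} - 42212} - \left(-1\right) 18 = \frac{1}{- \frac{31574483}{748}} - -18 = - \frac{748}{31574483} + 18 = \frac{568339946}{31574483}$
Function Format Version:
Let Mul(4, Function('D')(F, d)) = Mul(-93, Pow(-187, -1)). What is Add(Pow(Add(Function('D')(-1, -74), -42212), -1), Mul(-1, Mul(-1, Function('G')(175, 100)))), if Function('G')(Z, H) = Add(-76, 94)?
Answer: Rational(568339946, 31574483) ≈ 18.000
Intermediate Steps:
Function('D')(F, d) = Rational(93, 748) (Function('D')(F, d) = Mul(Rational(1, 4), Mul(-93, Pow(-187, -1))) = Mul(Rational(1, 4), Mul(-93, Rational(-1, 187))) = Mul(Rational(1, 4), Rational(93, 187)) = Rational(93, 748))
Function('G')(Z, H) = 18
Add(Pow(Add(Function('D')(-1, -74), -42212), -1), Mul(-1, Mul(-1, Function('G')(175, 100)))) = Add(Pow(Add(Rational(93, 748), -42212), -1), Mul(-1, Mul(-1, 18))) = Add(Pow(Rational(-31574483, 748), -1), Mul(-1, -18)) = Add(Rational(-748, 31574483), 18) = Rational(568339946, 31574483)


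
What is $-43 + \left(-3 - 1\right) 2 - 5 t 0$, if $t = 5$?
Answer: $-43$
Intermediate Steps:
$-43 + \left(-3 - 1\right) 2 - 5 t 0 = -43 + \left(-3 - 1\right) 2 \left(-5\right) 5 \cdot 0 = -43 + \left(-4\right) 2 \left(\left(-25\right) 0\right) = -43 - 0 = -43 + 0 = -43$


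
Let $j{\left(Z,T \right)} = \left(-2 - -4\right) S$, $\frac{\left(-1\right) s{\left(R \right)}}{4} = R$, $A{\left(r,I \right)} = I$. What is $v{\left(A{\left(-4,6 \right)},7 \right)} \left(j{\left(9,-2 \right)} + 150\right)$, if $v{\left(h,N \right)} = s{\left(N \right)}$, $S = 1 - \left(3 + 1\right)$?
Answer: $-4032$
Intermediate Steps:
$s{\left(R \right)} = - 4 R$
$S = -3$ ($S = 1 - 4 = -3$)
$v{\left(h,N \right)} = - 4 N$
$j{\left(Z,T \right)} = -6$ ($j{\left(Z,T \right)} = \left(-2 - -4\right) \left(-3\right) = \left(-2 + 4\right) \left(-3\right) = 2 \left(-3\right) = -6$)
$v{\left(A{\left(-4,6 \right)},7 \right)} \left(j{\left(9,-2 \right)} + 150\right) = \left(-4\right) 7 \left(-6 + 150\right) = \left(-28\right) 144 = -4032$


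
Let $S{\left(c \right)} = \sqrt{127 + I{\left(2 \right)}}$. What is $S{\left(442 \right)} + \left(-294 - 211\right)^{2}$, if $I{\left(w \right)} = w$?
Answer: $255025 + \sqrt{129} \approx 2.5504 \cdot 10^{5}$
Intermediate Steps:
$S{\left(c \right)} = \sqrt{129}$ ($S{\left(c \right)} = \sqrt{127 + 2} = \sqrt{129}$)
$S{\left(442 \right)} + \left(-294 - 211\right)^{2} = \sqrt{129} + \left(-294 - 211\right)^{2} = \sqrt{129} + \left(-505\right)^{2} = \sqrt{129} + 255025 = 255025 + \sqrt{129}$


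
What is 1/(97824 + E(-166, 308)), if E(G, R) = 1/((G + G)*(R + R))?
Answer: 204512/20006181887 ≈ 1.0222e-5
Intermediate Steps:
E(G, R) = 1/(4*G*R) (E(G, R) = 1/((2*G)*(2*R)) = 1/(4*G*R))
1/(97824 + E(-166, 308)) = 1/(97824 + (¼)/(-166*308)) = 1/(97824 + (¼)*(-1/166)*(1/308)) = 1/(97824 - 1/204512) = 1/(20006181887/204512) = 204512/20006181887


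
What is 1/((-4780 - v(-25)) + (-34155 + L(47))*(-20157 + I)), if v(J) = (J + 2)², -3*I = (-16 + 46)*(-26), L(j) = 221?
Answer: 1/675179489 ≈ 1.4811e-9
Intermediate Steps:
I = 260 (I = -(-16 + 46)*(-26)/3 = -10*(-26) = -⅓*(-780) = 260)
v(J) = (2 + J)²
1/((-4780 - v(-25)) + (-34155 + L(47))*(-20157 + I)) = 1/((-4780 - (2 - 25)²) + (-34155 + 221)*(-20157 + 260)) = 1/((-4780 - 1*(-23)²) - 33934*(-19897)) = 1/((-4780 - 1*529) + 675184798) = 1/((-4780 - 529) + 675184798) = 1/(-5309 + 675184798) = 1/675179489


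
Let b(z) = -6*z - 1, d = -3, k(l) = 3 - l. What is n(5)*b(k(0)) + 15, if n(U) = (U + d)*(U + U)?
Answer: -365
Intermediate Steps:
b(z) = -1 - 6*z
n(U) = 2*U*(-3 + U) (n(U) = (U - 3)*(U + U) = (-3 + U)*(2*U) = 2*U*(-3 + U))
n(5)*b(k(0)) + 15 = (2*5*(-3 + 5))*(-1 - 6*(3 - 1*0)) + 15 = (2*5*2)*(-1 - 6*(3 + 0)) + 15 = 20*(-1 - 6*3) + 15 = 20*(-1 - 18) + 15 = 20*(-19) + 15 = -380 + 15 = -365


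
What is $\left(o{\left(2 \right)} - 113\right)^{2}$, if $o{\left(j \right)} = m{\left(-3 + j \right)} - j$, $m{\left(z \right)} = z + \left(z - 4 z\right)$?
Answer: $12769$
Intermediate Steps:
$m{\left(z \right)} = - 2 z$ ($m{\left(z \right)} = z - 3 z = - 2 z$)
$o{\left(j \right)} = 6 - 3 j$ ($o{\left(j \right)} = - 2 \left(-3 + j\right) - j = \left(6 - 2 j\right) - j = 6 - 3 j$)
$\left(o{\left(2 \right)} - 113\right)^{2} = \left(\left(6 - 6\right) - 113\right)^{2} = \left(0 - 113\right)^{2} = \left(-113\right)^{2} = 12769$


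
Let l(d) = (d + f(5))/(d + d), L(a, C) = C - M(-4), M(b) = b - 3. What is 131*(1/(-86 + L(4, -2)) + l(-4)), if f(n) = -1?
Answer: 52007/648 ≈ 80.258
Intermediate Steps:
M(b) = -3 + b
L(a, C) = 7 + C (L(a, C) = C - (-3 - 4) = C - 1*(-7) = C + 7 = 7 + C)
l(d) = (-1 + d)/(2*d) (l(d) = (d - 1)/(d + d) = (-1 + d)/((2*d)) = (-1 + d)*(1/(2*d)) = (-1 + d)/(2*d))
131*(1/(-86 + L(4, -2)) + l(-4)) = 131*(1/(-86 + (7 - 2)) + (½)*(-1 - 4)/(-4)) = 131*(1/(-86 + 5) + (½)*(-¼)*(-5)) = 131*(1/(-81) + 5/8) = 131*(-1/81 + 5/8) = 131*(397/648) = 52007/648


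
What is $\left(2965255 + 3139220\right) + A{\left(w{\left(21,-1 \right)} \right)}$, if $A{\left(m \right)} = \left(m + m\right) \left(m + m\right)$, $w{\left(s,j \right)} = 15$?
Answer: $6105375$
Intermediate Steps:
$A{\left(m \right)} = 4 m^{2}$ ($A{\left(m \right)} = 2 m 2 m = 4 m^{2}$)
$\left(2965255 + 3139220\right) + A{\left(w{\left(21,-1 \right)} \right)} = \left(2965255 + 3139220\right) + 4 \cdot 15^{2} = 6104475 + 4 \cdot 225 = 6104475 + 900 = 6105375$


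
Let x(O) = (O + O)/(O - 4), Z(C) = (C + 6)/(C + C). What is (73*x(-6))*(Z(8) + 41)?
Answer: 14673/4 ≈ 3668.3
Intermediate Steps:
Z(C) = (6 + C)/(2*C) (Z(C) = (6 + C)/((2*C)) = (6 + C)*(1/(2*C)) = (6 + C)/(2*C))
x(O) = 2*O/(-4 + O) (x(O) = (2*O)/(-4 + O) = 2*O/(-4 + O))
(73*x(-6))*(Z(8) + 41) = (73*(2*(-6)/(-4 - 6)))*((½)*(6 + 8)/8 + 41) = (73*(2*(-6)/(-10)))*((½)*(⅛)*14 + 41) = (73*(2*(-6)*(-⅒)))*(7/8 + 41) = (73*(6/5))*(335/8) = (438/5)*(335/8) = 14673/4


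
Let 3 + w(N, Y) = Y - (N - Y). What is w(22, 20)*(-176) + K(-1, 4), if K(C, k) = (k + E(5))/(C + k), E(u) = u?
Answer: -2637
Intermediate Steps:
K(C, k) = (5 + k)/(C + k) (K(C, k) = (k + 5)/(C + k) = (5 + k)/(C + k))
w(N, Y) = -3 - N + 2*Y (w(N, Y) = -3 + (Y - (N - Y)) = -3 + (Y + (Y - N)) = -3 + (-N + 2*Y) = -3 - N + 2*Y)
w(22, 20)*(-176) + K(-1, 4) = (-3 - 1*22 + 2*20)*(-176) + (5 + 4)/(-1 + 4) = (-3 - 22 + 40)*(-176) + 9/3 = 15*(-176) + (⅓)*9 = -2640 + 3 = -2637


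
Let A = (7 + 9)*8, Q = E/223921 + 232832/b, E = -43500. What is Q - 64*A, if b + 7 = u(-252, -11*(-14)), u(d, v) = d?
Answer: -527246696260/57995539 ≈ -9091.2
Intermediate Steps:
b = -259 (b = -7 - 252 = -259)
Q = -52147240772/57995539 (Q = -43500/223921 + 232832/(-259) = -43500*1/223921 + 232832*(-1/259) = -43500/223921 - 232832/259 = -52147240772/57995539 ≈ -899.16)
A = 128 (A = 16*8 = 128)
Q - 64*A = -52147240772/57995539 - 64*128 = -52147240772/57995539 - 8192 = -527246696260/57995539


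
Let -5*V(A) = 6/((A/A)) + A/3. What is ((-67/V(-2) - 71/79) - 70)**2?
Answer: 104468841/1597696 ≈ 65.387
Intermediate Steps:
V(A) = -6/5 - A/15 (V(A) = -(6/((A/A)) + A/3)/5 = -(6/1 + A*(1/3))/5 = -(6*1 + A/3)/5 = -(6 + A/3)/5 = -6/5 - A/15)
((-67/V(-2) - 71/79) - 70)**2 = ((-67/(-6/5 - 1/15*(-2)) - 71/79) - 70)**2 = ((-67/(-6/5 + 2/15) - 71*1/79) - 70)**2 = ((-67/(-16/15) - 71/79) - 70)**2 = ((-67*(-15/16) - 71/79) - 70)**2 = ((1005/16 - 71/79) - 70)**2 = (78259/1264 - 70)**2 = (-10221/1264)**2 = 104468841/1597696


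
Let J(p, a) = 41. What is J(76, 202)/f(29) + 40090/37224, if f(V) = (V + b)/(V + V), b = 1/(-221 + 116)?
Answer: 1177061815/14163732 ≈ 83.104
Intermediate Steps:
b = -1/105 (b = 1/(-105) = -1/105 ≈ -0.0095238)
f(V) = (-1/105 + V)/(2*V) (f(V) = (V - 1/105)/(V + V) = (-1/105 + V)/((2*V)) = (-1/105 + V)*(1/(2*V)) = (-1/105 + V)/(2*V))
J(76, 202)/f(29) + 40090/37224 = 41/(((1/210)*(-1 + 105*29)/29)) + 40090/37224 = 41/(((1/210)*(1/29)*(-1 + 3045))) + 40090*(1/37224) = 41/(((1/210)*(1/29)*3044)) + 20045/18612 = 41/(1522/3045) + 20045/18612 = 41*(3045/1522) + 20045/18612 = 124845/1522 + 20045/18612 = 1177061815/14163732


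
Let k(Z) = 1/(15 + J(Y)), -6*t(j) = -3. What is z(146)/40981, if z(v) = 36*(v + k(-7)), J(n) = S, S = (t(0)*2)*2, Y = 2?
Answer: 89388/696677 ≈ 0.12831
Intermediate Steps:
t(j) = ½ (t(j) = -⅙*(-3) = ½)
S = 2 (S = ((½)*2)*2 = 1*2 = 2)
J(n) = 2
k(Z) = 1/17 (k(Z) = 1/(15 + 2) = 1/17)
z(v) = 36/17 + 36*v (z(v) = 36*(v + 1/17) = 36*(1/17 + v) = 36/17 + 36*v)
z(146)/40981 = (36/17 + 36*146)/40981 = (36/17 + 5256)*(1/40981) = (89388/17)*(1/40981) = 89388/696677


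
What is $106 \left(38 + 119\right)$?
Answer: $16642$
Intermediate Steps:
$106 \left(38 + 119\right) = 106 \cdot 157 = 16642$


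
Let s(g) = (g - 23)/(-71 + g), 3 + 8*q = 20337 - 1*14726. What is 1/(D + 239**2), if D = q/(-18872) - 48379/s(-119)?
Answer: -1339912/10198742779 ≈ -0.00013138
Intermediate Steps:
q = 701 (q = -3/8 + (20337 - 1*14726)/8 = -3/8 + (20337 - 14726)/8 = -3/8 + (1/8)*5611 = -3/8 + 5611/8 = 701)
s(g) = (-23 + g)/(-71 + g)
D = -86735856131/1339912 (D = 701/(-18872) - 48379*(-71 - 119)/(-23 - 119) = 701*(-1/18872) - 48379/(-142/(-190)) = -701/18872 - 48379/((-1/190*(-142))) = -701/18872 - 48379/71/95 = -701/18872 - 48379*95/71 = -701/18872 - 4596005/71 = -86735856131/1339912 ≈ -64733.)
1/(D + 239**2) = 1/(-86735856131/1339912 + 239**2) = 1/(-86735856131/1339912 + 57121) = 1/(-10198742779/1339912) = -1339912/10198742779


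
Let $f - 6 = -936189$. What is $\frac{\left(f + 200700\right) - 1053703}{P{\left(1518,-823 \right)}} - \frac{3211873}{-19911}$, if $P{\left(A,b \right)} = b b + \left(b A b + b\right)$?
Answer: $\frac{550756370464783}{3414278308068} \approx 161.31$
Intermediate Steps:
$f = -936183$ ($f = 6 - 936189 = -936183$)
$P{\left(A,b \right)} = b + b^{2} + A b^{2}$ ($P{\left(A,b \right)} = b^{2} + \left(A b b + b\right) = b^{2} + \left(A b^{2} + b\right) = b^{2} + \left(b + A b^{2}\right) = b + b^{2} + A b^{2}$)
$\frac{\left(f + 200700\right) - 1053703}{P{\left(1518,-823 \right)}} - \frac{3211873}{-19911} = \frac{\left(-936183 + 200700\right) - 1053703}{\left(-823\right) \left(1 - 823 + 1518 \left(-823\right)\right)} - \frac{3211873}{-19911} = \frac{-735483 - 1053703}{\left(-823\right) \left(1 - 823 - 1249314\right)} - - \frac{3211873}{19911} = - \frac{1789186}{\left(-823\right) \left(-1250136\right)} + \frac{3211873}{19911} = - \frac{1789186}{1028861928} + \frac{3211873}{19911} = \left(-1789186\right) \frac{1}{1028861928} + \frac{3211873}{19911} = - \frac{894593}{514430964} + \frac{3211873}{19911} = \frac{550756370464783}{3414278308068}$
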